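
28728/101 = 284  +  44/101 = 284.44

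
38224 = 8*4778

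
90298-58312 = 31986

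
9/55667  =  9/55667 = 0.00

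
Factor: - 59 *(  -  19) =19^1*59^1  =  1121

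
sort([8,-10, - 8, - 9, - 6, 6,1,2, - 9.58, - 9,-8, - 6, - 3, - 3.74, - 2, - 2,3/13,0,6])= [-10, - 9.58, - 9,-9, - 8 ,  -  8, - 6,-6, - 3.74,- 3, -2, - 2,0, 3/13,1,  2,6, 6,  8] 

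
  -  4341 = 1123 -5464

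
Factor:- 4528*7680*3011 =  - 104707645440 = -2^13*3^1*5^1* 283^1 * 3011^1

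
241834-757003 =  - 515169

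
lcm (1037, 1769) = 30073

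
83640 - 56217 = 27423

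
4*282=1128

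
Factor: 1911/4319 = 3^1*7^1*13^1* 617^( - 1) = 273/617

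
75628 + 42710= 118338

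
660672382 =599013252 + 61659130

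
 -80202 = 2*(  -  40101 )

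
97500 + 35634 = 133134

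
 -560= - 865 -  - 305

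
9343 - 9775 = - 432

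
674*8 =5392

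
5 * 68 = 340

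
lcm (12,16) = 48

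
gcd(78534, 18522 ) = 18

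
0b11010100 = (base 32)6k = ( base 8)324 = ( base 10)212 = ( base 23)95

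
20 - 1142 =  - 1122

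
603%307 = 296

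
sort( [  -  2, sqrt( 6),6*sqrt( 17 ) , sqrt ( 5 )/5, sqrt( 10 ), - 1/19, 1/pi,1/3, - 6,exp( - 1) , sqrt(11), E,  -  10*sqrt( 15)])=[  -  10 *sqrt ( 15 ) , - 6, - 2 , - 1/19,1/pi,1/3 , exp( - 1),sqrt(5 ) /5,sqrt( 6 ), E,sqrt (10), sqrt(11 ) , 6*sqrt( 17) ] 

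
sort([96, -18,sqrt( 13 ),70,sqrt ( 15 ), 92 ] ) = [ - 18,sqrt(13 ),sqrt( 15),70 , 92,96 ]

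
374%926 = 374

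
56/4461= 56/4461 = 0.01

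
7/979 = 7/979 = 0.01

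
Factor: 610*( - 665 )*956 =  - 2^3*5^2 * 7^1*19^1*61^1*239^1 = -387801400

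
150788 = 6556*23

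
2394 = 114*21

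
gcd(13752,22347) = 1719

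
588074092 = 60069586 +528004506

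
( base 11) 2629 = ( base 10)3419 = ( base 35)2ro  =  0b110101011011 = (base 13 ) 1730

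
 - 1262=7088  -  8350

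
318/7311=106/2437 = 0.04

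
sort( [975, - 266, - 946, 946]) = [ - 946, - 266,946, 975 ] 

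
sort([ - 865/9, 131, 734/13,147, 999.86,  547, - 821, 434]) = [  -  821, - 865/9, 734/13, 131,  147, 434,547,  999.86] 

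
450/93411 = 50/10379 =0.00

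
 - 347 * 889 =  - 308483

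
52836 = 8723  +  44113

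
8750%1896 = 1166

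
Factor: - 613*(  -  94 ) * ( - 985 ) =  - 2^1*5^1*47^1*197^1*613^1  =  - 56757670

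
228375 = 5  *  45675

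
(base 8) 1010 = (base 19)187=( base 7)1342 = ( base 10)520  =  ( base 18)1AG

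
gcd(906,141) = 3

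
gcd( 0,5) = 5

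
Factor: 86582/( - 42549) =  - 2^1*3^( - 1)*13^( - 1)*1091^(-1)*43291^1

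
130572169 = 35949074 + 94623095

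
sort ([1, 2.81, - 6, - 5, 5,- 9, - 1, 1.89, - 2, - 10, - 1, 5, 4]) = [ - 10,-9, - 6,-5, - 2, -1, - 1, 1, 1.89, 2.81, 4, 5, 5]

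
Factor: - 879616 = -2^10*859^1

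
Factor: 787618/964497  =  2^1*3^(-1 ) *13^1*19^ (-1)* 16921^( - 1)*30293^1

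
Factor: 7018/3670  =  3509/1835 = 5^ ( - 1)*11^2*29^1*367^(- 1) 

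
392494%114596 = 48706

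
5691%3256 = 2435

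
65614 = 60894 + 4720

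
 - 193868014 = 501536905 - 695404919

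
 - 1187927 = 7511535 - 8699462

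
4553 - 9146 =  - 4593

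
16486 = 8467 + 8019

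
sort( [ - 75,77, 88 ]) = [ - 75 , 77, 88 ] 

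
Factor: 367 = 367^1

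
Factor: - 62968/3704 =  - 17 = - 17^1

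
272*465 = 126480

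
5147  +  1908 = 7055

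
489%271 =218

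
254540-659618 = - 405078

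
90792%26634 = 10890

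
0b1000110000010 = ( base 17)f8b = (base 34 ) 3TS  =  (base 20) b42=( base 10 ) 4482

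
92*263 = 24196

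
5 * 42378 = 211890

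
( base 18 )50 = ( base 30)30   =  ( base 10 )90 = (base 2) 1011010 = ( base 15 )60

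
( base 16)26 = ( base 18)22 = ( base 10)38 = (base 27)1b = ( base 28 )1A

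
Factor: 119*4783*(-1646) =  - 936865342 = -2^1*7^1 *17^1*823^1*4783^1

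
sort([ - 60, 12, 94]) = [-60, 12,94]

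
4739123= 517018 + 4222105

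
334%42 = 40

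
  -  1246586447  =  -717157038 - 529429409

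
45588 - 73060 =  - 27472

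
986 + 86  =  1072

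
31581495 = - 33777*( - 935)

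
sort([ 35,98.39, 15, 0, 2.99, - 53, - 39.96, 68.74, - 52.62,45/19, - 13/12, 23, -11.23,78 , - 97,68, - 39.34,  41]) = [  -  97, - 53, - 52.62 , - 39.96, - 39.34 , - 11.23,  -  13/12, 0, 45/19, 2.99, 15,  23, 35,  41, 68,68.74, 78, 98.39 ]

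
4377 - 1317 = 3060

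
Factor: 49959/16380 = 61/20 = 2^( - 2)*5^(-1)*61^1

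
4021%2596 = 1425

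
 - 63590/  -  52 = 1222 + 23/26 = 1222.88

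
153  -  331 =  - 178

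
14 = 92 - 78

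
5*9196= 45980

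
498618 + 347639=846257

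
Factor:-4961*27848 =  - 138153928 = -2^3 *11^2*41^1*59^2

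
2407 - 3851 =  - 1444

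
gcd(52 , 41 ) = 1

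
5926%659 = 654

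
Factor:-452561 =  - 19^1*23819^1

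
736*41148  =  30284928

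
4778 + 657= 5435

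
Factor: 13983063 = 3^1*463^1* 10067^1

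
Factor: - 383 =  - 383^1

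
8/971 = 8/971=0.01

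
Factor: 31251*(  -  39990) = -2^1*3^2*5^1*11^1 *31^1*43^1*947^1=- 1249727490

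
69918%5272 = 1382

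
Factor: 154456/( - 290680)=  - 5^( - 1 )*13^( - 2)*449^1 = - 449/845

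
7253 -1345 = 5908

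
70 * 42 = 2940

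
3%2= 1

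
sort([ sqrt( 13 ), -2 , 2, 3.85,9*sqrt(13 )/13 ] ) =[-2, 2,9 * sqrt( 13)/13, sqrt(13 ) , 3.85]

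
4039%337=332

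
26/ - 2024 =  - 13/1012 = - 0.01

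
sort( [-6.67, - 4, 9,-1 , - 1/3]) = [ - 6.67, - 4, - 1, - 1/3, 9]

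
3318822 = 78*42549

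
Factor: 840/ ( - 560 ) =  - 2^( - 1)*3^1=-3/2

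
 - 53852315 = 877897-54730212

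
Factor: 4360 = 2^3*5^1 * 109^1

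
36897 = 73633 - 36736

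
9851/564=9851/564 = 17.47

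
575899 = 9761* 59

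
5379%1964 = 1451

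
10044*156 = 1566864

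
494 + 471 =965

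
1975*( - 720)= - 1422000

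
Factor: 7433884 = 2^2*1319^1*1409^1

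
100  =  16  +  84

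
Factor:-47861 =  - 11^1 * 19^1*229^1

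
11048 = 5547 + 5501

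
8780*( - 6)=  - 52680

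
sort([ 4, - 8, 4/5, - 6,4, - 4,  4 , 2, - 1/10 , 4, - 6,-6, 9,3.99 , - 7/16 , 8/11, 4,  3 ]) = [-8, - 6 ,-6,-6 , - 4, - 7/16, - 1/10, 8/11,  4/5,2, 3,3.99,  4, 4,4,4,4, 9] 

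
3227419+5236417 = 8463836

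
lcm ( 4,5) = 20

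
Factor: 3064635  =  3^4 * 5^1* 7^1*23^1*47^1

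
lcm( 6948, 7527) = 90324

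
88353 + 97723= 186076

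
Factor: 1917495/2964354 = 639165/988118 = 2^ (-1)*3^1*5^1*557^( - 1)*887^ ( - 1)*42611^1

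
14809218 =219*67622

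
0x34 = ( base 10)52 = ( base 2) 110100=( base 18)2g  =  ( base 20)2c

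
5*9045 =45225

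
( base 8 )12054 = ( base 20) CI4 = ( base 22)AEG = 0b1010000101100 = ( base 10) 5164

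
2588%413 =110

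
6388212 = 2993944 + 3394268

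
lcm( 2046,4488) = 139128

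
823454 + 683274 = 1506728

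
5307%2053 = 1201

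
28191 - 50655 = -22464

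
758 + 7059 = 7817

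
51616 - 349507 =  - 297891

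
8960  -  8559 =401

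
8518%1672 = 158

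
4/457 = 4/457= 0.01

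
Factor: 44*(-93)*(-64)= 261888 = 2^8*3^1*11^1*31^1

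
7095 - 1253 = 5842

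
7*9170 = 64190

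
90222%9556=4218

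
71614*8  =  572912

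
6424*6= 38544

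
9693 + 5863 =15556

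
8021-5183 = 2838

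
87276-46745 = 40531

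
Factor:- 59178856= - 2^3 * 11^1*103^1*6529^1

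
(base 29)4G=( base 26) 52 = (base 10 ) 132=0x84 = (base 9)156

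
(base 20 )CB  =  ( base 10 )251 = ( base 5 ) 2001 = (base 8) 373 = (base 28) 8R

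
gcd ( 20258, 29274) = 14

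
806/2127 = 806/2127 = 0.38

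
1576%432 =280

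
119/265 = 119/265 = 0.45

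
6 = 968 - 962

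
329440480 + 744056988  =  1073497468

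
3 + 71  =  74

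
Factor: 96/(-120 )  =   - 4/5 = - 2^2*5^( - 1 )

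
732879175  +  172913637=905792812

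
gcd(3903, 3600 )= 3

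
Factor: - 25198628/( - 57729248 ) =2^( - 3) * 7^1*13^1 * 37^1 *71^( - 1) * 1871^1*25409^ ( - 1 )=   6299657/14432312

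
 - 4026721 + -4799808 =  - 8826529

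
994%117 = 58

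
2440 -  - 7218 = 9658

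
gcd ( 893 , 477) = 1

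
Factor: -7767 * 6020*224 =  - 10473644160 = -2^7 * 3^2*5^1* 7^2 * 43^1*863^1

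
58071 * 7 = 406497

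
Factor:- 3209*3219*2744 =  -  2^3  *3^1*7^3*29^1*37^1* 3209^1 = - 28344891624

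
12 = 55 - 43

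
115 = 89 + 26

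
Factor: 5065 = 5^1*1013^1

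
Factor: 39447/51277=3^4*47^ ( - 1 )*487^1*1091^( - 1)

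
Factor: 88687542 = 2^1 * 3^1*14781257^1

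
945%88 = 65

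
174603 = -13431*( - 13)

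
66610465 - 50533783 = 16076682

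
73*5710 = 416830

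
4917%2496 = 2421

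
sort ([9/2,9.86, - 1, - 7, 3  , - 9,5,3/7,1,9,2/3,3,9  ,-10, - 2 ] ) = [ - 10, - 9, - 7, - 2 , -1,3/7,2/3,1, 3, 3, 9/2,5, 9 , 9,9.86] 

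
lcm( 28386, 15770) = 141930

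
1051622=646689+404933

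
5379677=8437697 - 3058020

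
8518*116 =988088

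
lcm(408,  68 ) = 408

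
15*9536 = 143040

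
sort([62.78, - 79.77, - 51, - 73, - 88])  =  [ - 88, - 79.77, - 73, - 51,62.78]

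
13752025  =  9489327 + 4262698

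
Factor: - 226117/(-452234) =1/2 = 2^( - 1) 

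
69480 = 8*8685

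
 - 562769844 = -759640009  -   - 196870165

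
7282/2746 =3641/1373 =2.65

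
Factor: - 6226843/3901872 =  - 2^( - 4 )*3^( - 1) * 7^1 *13^( - 3)*37^( - 1)*109^1*8161^1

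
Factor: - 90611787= - 3^1 * 7^1 * 59^1*73133^1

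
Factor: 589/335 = 5^( - 1)*19^1*31^1*  67^(-1)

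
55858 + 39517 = 95375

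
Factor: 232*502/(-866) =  - 2^3*29^1 * 251^1*433^(- 1)  =  - 58232/433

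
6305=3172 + 3133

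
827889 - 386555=441334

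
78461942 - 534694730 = -456232788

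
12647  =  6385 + 6262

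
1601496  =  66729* 24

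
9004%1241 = 317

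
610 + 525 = 1135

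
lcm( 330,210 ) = 2310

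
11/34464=11/34464 = 0.00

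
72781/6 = 12130 + 1/6=12130.17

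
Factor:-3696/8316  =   - 2^2*3^( - 2) = - 4/9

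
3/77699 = 3/77699 = 0.00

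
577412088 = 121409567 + 456002521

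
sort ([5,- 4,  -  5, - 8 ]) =[ - 8, - 5 , - 4, 5]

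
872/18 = 436/9 = 48.44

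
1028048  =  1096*938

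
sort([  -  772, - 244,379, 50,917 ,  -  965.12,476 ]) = [-965.12, - 772,-244, 50,379,476, 917]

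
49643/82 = 49643/82= 605.40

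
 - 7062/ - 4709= 7062/4709   =  1.50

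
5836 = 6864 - 1028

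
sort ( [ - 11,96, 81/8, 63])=[ - 11, 81/8, 63, 96 ]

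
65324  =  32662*2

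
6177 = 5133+1044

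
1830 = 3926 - 2096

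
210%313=210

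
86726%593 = 148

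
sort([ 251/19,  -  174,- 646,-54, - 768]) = [ - 768 , - 646, - 174, - 54, 251/19 ]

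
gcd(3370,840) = 10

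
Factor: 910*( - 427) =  - 2^1*5^1*7^2*13^1*61^1 = -388570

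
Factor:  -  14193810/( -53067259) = 2^1*3^2*5^1 * 7^(- 1 ) * 17^1 * 9277^1*7581037^( - 1)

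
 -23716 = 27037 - 50753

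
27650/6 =4608+1/3 = 4608.33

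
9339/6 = 1556 + 1/2 = 1556.50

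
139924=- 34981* ( - 4)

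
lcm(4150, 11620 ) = 58100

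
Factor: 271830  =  2^1 * 3^1*5^1*13^1*17^1* 41^1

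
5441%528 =161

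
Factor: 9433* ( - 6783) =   -  3^1 * 7^1*17^1*19^1*9433^1  =  - 63984039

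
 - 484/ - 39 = 12+16/39 = 12.41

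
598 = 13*46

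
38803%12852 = 247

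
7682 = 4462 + 3220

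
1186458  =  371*3198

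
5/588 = 5/588 = 0.01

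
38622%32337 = 6285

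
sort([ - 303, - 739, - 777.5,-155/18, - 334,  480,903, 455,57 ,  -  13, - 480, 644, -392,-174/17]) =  [-777.5,  -  739, - 480, - 392,- 334, - 303, - 13, -174/17, -155/18, 57, 455,480, 644,903] 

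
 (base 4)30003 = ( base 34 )MN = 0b1100000011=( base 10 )771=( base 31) OR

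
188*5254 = 987752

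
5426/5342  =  2713/2671 = 1.02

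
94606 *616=58277296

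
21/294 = 1/14  =  0.07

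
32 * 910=29120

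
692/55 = 692/55 = 12.58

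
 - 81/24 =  - 4+5/8 = - 3.38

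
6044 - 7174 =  - 1130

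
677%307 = 63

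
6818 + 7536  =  14354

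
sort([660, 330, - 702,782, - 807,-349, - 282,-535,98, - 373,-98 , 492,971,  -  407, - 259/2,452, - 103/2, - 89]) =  [ - 807, -702 , - 535,-407, - 373 ,- 349, - 282, - 259/2, - 98, - 89,- 103/2,  98, 330  ,  452,492,660,782, 971 ] 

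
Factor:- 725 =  - 5^2*29^1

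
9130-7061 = 2069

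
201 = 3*67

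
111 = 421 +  - 310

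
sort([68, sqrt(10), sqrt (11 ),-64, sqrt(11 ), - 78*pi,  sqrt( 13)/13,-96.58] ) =[ - 78*pi,-96.58, - 64, sqrt(13)/13,sqrt (10 ),sqrt(11 ), sqrt (11 ), 68]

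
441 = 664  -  223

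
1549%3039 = 1549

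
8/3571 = 8/3571 = 0.00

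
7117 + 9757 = 16874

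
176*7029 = 1237104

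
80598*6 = 483588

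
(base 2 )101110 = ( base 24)1m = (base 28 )1i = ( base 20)26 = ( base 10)46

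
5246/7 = 749 + 3/7 = 749.43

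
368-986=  - 618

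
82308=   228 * 361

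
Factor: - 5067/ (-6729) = 1689/2243 = 3^1*563^1 * 2243^(-1)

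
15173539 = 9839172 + 5334367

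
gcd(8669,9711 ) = 1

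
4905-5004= - 99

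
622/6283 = 622/6283 = 0.10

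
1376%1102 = 274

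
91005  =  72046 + 18959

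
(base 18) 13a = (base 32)C4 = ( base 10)388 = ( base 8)604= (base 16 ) 184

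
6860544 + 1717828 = 8578372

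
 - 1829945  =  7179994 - 9009939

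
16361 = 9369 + 6992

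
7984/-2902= - 3 + 361/1451 = - 2.75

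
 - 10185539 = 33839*( - 301)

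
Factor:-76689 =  - 3^2 *8521^1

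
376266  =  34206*11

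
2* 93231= 186462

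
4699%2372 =2327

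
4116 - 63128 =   -  59012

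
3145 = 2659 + 486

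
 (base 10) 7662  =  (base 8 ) 16756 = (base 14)2B14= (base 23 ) EB3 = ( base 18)15bc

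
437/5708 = 437/5708 = 0.08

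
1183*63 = 74529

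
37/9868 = 37/9868 =0.00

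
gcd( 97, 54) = 1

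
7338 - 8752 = - 1414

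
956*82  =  78392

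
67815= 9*7535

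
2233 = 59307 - 57074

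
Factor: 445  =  5^1 *89^1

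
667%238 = 191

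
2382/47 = 50 + 32/47 = 50.68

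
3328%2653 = 675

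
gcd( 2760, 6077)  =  1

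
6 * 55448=332688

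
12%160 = 12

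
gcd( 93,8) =1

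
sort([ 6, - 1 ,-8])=[ - 8, - 1 , 6 ] 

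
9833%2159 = 1197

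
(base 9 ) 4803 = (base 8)6757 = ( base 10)3567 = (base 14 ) 142B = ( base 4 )313233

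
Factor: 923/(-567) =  - 3^( - 4)*7^ ( - 1) * 13^1*71^1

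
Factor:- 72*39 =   -  2808 = - 2^3*3^3*13^1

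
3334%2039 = 1295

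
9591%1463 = 813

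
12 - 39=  - 27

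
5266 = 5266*1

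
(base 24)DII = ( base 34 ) 6TG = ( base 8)17402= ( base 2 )1111100000010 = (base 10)7938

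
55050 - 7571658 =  - 7516608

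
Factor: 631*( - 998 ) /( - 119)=629738/119= 2^1*7^( - 1)*17^( - 1 )* 499^1*631^1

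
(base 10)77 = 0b1001101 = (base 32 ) 2D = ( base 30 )2h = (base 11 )70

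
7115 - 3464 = 3651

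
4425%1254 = 663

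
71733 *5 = 358665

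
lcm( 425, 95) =8075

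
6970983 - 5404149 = 1566834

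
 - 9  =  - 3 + - 6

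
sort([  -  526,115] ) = [-526,115]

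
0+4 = 4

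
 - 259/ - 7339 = 259/7339 = 0.04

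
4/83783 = 4/83783 =0.00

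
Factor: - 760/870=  - 2^2*3^( - 1)* 19^1*29^( - 1) = - 76/87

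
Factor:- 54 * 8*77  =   - 33264 = - 2^4*3^3*7^1*11^1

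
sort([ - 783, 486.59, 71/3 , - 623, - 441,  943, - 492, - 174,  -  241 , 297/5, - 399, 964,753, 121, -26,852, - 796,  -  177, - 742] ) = [ - 796,  -  783, - 742,  -  623,-492, - 441, -399, -241,-177,-174, - 26, 71/3,  297/5,121  ,  486.59 , 753,852,  943,  964]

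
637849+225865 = 863714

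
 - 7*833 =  - 5831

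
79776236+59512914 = 139289150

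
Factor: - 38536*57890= - 2^4 *5^1 * 7^1*827^1*4817^1 = - 2230849040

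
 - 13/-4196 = 13/4196= 0.00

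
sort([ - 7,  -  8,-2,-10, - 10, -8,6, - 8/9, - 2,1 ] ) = [  -  10, - 10, - 8, - 8,  -  7, - 2, - 2, - 8/9,1,6]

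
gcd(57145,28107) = 1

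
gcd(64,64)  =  64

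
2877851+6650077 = 9527928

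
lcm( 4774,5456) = 38192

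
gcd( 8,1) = 1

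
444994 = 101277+343717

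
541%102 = 31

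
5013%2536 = 2477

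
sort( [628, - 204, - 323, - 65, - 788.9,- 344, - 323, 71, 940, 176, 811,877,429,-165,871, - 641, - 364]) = [ - 788.9, - 641, - 364,-344, - 323, - 323,-204, - 165, - 65, 71, 176,429,628, 811, 871, 877, 940]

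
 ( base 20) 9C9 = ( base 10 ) 3849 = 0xf09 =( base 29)4gl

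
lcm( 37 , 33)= 1221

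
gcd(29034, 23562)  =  18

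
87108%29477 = 28154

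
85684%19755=6664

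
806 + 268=1074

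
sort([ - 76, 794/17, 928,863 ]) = [-76, 794/17,863,928 ] 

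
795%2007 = 795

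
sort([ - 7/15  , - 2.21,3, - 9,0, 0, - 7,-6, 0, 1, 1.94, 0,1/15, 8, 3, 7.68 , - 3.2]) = [ - 9 , - 7,- 6, - 3.2, - 2.21, - 7/15, 0, 0, 0, 0, 1/15,1,1.94, 3,3, 7.68,8 ] 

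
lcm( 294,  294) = 294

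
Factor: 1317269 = 47^1*28027^1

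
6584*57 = 375288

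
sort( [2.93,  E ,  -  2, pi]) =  [ -2,E,2.93, pi ] 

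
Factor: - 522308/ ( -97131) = 2^2*3^(  -  1 )*17^1*7681^1*32377^( - 1) 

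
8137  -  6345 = 1792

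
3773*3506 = 13228138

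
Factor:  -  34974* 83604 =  - 2^3*3^3*29^1* 67^1 * 6967^1 = - 2923966296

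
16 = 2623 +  - 2607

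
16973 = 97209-80236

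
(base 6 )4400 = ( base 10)1008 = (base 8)1760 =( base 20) 2A8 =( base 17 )385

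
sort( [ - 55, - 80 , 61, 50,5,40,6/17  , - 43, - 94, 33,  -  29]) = [ - 94,-80, - 55 , - 43, - 29, 6/17 , 5, 33,40, 50 , 61] 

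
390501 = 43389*9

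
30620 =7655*4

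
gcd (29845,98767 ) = 1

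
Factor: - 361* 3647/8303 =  - 3647/23 = - 7^1*23^( - 1)*521^1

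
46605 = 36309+10296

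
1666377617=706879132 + 959498485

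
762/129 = 5 + 39/43 = 5.91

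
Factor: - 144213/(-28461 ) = 179^( - 1 )*907^1=907/179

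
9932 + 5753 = 15685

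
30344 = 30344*1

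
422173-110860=311313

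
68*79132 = 5380976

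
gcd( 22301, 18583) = 1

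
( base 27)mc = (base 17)21B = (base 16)25e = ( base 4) 21132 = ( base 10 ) 606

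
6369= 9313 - 2944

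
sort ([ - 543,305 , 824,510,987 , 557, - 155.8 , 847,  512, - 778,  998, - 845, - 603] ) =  [ - 845 , - 778, - 603, - 543, - 155.8, 305 , 510,512,  557,824 , 847,  987,  998 ] 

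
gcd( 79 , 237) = 79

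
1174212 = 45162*26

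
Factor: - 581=-7^1*83^1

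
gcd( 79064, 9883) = 9883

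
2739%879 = 102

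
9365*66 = 618090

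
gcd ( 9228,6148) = 4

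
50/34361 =50/34361  =  0.00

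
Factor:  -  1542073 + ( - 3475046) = -3^1*269^1*6217^1 = -5017119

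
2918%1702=1216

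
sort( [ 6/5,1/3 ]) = [1/3,6/5 ]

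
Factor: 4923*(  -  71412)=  - 351561276 = -2^2*3^3*11^1*541^1 * 547^1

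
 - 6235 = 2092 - 8327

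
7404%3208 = 988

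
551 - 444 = 107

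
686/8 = 85+3/4 = 85.75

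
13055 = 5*2611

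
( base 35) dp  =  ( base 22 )li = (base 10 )480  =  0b111100000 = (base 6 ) 2120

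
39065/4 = 9766 + 1/4  =  9766.25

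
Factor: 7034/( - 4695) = - 2^1*3^( - 1 )*5^( -1 )*313^(-1 )*3517^1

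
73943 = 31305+42638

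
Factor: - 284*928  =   - 263552 = - 2^7*29^1*71^1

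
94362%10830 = 7722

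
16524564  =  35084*471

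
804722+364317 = 1169039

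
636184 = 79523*8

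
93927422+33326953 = 127254375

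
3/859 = 3/859 = 0.00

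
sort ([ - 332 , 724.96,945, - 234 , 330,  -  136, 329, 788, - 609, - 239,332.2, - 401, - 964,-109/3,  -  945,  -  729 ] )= [ - 964 , - 945, - 729,-609, - 401, - 332, - 239, - 234, - 136, - 109/3,329, 330, 332.2, 724.96,788, 945]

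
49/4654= 49/4654 = 0.01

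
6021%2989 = 43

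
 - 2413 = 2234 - 4647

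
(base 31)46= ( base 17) 7b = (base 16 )82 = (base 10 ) 130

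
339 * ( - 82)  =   - 27798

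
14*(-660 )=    - 9240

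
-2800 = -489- 2311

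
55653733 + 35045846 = 90699579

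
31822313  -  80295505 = -48473192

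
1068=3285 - 2217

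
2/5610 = 1/2805 = 0.00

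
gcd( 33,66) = 33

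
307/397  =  307/397 = 0.77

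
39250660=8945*4388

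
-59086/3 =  - 19696+ 2/3= -19695.33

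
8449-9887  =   - 1438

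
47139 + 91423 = 138562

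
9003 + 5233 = 14236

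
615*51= 31365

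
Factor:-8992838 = -2^1*101^1*44519^1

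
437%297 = 140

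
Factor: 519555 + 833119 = 1352674 = 2^1* 676337^1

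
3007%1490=27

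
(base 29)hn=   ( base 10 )516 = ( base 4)20010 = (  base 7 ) 1335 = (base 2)1000000100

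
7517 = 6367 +1150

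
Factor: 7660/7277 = 2^2*5^1*19^( - 1)= 20/19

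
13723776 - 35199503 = -21475727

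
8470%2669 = 463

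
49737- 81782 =- 32045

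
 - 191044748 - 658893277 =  - 849938025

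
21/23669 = 21/23669=0.00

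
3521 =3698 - 177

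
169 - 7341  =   - 7172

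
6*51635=309810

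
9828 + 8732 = 18560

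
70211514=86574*811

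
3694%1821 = 52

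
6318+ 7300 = 13618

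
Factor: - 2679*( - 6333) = 16966107 = 3^2 * 19^1*47^1*2111^1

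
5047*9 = 45423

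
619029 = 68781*9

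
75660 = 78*970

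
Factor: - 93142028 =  - 2^2*7^1*19^1*175079^1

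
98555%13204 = 6127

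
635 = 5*127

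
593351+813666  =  1407017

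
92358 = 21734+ 70624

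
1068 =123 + 945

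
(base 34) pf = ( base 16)361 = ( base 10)865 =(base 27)151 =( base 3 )1012001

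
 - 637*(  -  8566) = 5456542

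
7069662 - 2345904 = 4723758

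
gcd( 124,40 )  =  4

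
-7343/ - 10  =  734+3/10=734.30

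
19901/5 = 3980  +  1/5 = 3980.20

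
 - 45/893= -45/893 = - 0.05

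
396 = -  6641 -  - 7037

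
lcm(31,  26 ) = 806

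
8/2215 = 8/2215 = 0.00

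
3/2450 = 3/2450 =0.00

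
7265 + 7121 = 14386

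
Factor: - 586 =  - 2^1 * 293^1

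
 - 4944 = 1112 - 6056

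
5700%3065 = 2635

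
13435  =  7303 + 6132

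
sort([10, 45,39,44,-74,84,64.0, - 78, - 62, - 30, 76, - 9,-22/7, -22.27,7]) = [ - 78, - 74 , - 62, - 30, - 22.27, - 9, - 22/7,7,  10,39  ,  44, 45,64.0,76,84]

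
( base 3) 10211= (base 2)1100111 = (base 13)7c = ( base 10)103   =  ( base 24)47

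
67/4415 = 67/4415 = 0.02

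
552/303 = 184/101   =  1.82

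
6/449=6/449 = 0.01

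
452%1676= 452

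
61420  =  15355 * 4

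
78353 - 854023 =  - 775670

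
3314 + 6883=10197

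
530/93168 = 265/46584 = 0.01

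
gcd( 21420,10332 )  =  252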